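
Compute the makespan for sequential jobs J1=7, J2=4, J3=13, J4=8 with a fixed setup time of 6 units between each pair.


Makespan = Σ processing + (n-1) × setup
= (7 + 4 + 13 + 8) + (4-1)×6
= 32 + 18
= 50 time units


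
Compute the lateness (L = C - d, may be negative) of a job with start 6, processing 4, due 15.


Completion = 6 + 4 = 10
Lateness = C - d = 10 - 15
= -5


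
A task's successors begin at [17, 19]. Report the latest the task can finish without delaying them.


LF = min of all successor start times
Successors start at: [17, 19]
LF = min(17, 19)
= 17


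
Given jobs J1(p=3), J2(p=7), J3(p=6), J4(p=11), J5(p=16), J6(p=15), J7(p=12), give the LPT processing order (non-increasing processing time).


LPT: sort by longest processing time first
  J5: p=16
  J6: p=15
  J7: p=12
  J4: p=11
  J2: p=7
  J3: p=6
  J1: p=3
Order: J5 → J6 → J7 → J4 → J2 → J3 → J1


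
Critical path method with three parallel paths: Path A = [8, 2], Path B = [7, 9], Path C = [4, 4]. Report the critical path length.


Path A: 8 + 2 = 10
Path B: 7 + 9 = 16
Path C: 4 + 4 = 8
Critical path = longest = max(10, 16, 8)
= 16 (Path B)


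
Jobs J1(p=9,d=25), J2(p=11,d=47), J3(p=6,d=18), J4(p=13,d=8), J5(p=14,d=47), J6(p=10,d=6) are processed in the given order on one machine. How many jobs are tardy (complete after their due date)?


Completion vs due date:
  J1: C=9, d=25 → on time
  J2: C=20, d=47 → on time
  J3: C=26, d=18 → TARDY
  J4: C=39, d=8 → TARDY
  J5: C=53, d=47 → TARDY
  J6: C=63, d=6 → TARDY
Tardy jobs: J3, J4, J5, J6
Count = 4


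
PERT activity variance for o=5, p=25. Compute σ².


σ² = ((p - o) / 6)² = (p - o)² / 36
= (25 - 5)² / 36
= 20² / 36
= 400 / 36
= 11.1111


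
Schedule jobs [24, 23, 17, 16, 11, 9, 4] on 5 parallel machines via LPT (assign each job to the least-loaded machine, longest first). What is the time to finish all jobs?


Jobs (LPT sorted): [24, 23, 17, 16, 11, 9, 4]
Machines: 5
  J=24 → Machine 1 (load: 0+24=24)
  J=23 → Machine 2 (load: 0+23=23)
  J=17 → Machine 3 (load: 0+17=17)
  J=16 → Machine 4 (load: 0+16=16)
  J=11 → Machine 5 (load: 0+11=11)
  J=9 → Machine 5 (load: 11+9=20)
  J=4 → Machine 4 (load: 16+4=20)
Machine loads: [24, 23, 17, 20, 20]
Makespan = max = 24 time units


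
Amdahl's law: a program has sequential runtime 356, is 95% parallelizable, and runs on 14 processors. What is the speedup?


Amdahl's law: T_p = T × ((1-p) + p/N)
= 356 × ((1-0.95) + 0.95/14)
= 356 × (0.05 + 0.0679)
= 356 × 0.1179
= 41.96
Speedup = 356/41.96
= 8.48×


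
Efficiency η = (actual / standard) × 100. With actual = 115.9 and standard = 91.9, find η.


Efficiency = (actual / standard) × 100
= (115.9 / 91.9) × 100
= 126.1%


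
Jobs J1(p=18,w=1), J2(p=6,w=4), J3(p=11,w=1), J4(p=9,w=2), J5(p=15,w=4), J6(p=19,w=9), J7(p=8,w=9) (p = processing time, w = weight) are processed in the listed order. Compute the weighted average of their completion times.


Completion times:
  J1: C=18, w×C=1×18=18
  J2: C=24, w×C=4×24=96
  J3: C=35, w×C=1×35=35
  J4: C=44, w×C=2×44=88
  J5: C=59, w×C=4×59=236
  J6: C=78, w×C=9×78=702
  J7: C=86, w×C=9×86=774
Sum w×C = 1949
Sum w = 30
Weighted avg = 1949/30
= 64.97


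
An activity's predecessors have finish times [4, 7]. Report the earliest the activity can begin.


ES = max of all predecessor completion times
Predecessors: [4, 7]
ES = max(4, 7)
= 7


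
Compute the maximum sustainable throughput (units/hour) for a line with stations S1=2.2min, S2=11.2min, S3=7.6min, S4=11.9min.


Bottleneck = longest station time
Station times: [2.2, 11.2, 7.6, 11.9]
Max = 11.9 min
Rate = 60 / 11.9
= 5.04 units/hour (bottleneck: 11.9min)


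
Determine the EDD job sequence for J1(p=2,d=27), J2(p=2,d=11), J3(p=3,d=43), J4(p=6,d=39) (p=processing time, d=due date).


EDD: sort by earliest due date
  J2: d=11, p=2
  J1: d=27, p=2
  J4: d=39, p=6
  J3: d=43, p=3
Order: J2 → J1 → J4 → J3


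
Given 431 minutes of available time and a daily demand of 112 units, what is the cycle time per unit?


Cycle time = available time / demand
= 431 / 112
= 3.85 min/unit


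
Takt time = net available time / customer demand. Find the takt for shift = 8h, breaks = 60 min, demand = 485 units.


Available = 8×60 - 60 = 420 min
Takt time = 420 / 485
= 0.87 min/unit


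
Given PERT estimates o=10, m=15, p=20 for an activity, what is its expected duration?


te = (o + 4m + p) / 6
= (10 + 4×15 + 20) / 6
= (10 + 60 + 20) / 6
= 90 / 6
= 15.00


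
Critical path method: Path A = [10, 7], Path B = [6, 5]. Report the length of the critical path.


Path A: 10 + 7 = 17
Path B: 6 + 5 = 11
Critical path = longest = max(17, 11)
= 17 (Path A)


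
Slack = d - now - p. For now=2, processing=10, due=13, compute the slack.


Slack = due - current_time - processing
= 13 - 2 - 10
= 1


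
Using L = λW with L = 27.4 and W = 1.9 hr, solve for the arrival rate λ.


Little's law: L = λW → λ = L / W
= 27.4 / 1.9
= 14.42 per hour


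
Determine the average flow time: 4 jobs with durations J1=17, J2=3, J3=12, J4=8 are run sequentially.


Completion times:
  J1: completes at 17
  J2: completes at 20
  J3: completes at 32
  J4: completes at 40
Sum = 109
Average = 109/4
= 27.25


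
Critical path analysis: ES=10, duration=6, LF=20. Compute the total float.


EF = ES + duration = 10 + 6 = 16
LS = LF - duration = 20 - 6 = 14
Total Float = LF - EF = 20 - 16
(or LS - ES = 14 - 10)
= 4


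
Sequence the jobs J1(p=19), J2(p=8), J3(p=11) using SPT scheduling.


SPT: sort by shortest processing time
  J2: p=8
  J3: p=11
  J1: p=19
Order: J2 → J3 → J1


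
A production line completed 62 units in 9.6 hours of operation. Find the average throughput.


Throughput = units / time
= 62 / 9.6
= 6.5 units/hour


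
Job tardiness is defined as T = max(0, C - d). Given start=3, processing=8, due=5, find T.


Completion = start + processing = 3 + 8 = 11
Tardiness = max(0, C - d) = max(0, 11 - 5)
= max(0, 6)
= 6


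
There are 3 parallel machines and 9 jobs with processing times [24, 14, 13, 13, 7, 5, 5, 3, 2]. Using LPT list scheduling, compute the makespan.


Jobs (LPT sorted): [24, 14, 13, 13, 7, 5, 5, 3, 2]
Machines: 3
  J=24 → Machine 1 (load: 0+24=24)
  J=14 → Machine 2 (load: 0+14=14)
  J=13 → Machine 3 (load: 0+13=13)
  J=13 → Machine 3 (load: 13+13=26)
  J=7 → Machine 2 (load: 14+7=21)
  J=5 → Machine 2 (load: 21+5=26)
  J=5 → Machine 1 (load: 24+5=29)
  J=3 → Machine 2 (load: 26+3=29)
  J=2 → Machine 3 (load: 26+2=28)
Machine loads: [29, 29, 28]
Makespan = max = 29 time units


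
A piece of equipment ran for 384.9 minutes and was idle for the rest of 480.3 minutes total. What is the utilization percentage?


Utilization = busy / total × 100
= 384.9 / 480.3 × 100
= 80.1%


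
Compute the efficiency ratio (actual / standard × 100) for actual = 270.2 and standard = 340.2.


Efficiency = (actual / standard) × 100
= (270.2 / 340.2) × 100
= 79.4%


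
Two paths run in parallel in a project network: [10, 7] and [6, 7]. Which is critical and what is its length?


Path A: 10 + 7 = 17
Path B: 6 + 7 = 13
Critical path = longest = max(17, 13)
= 17 (Path A)


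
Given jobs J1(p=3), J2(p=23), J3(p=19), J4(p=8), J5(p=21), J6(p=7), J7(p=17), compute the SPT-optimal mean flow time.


SPT order: J1 → J6 → J4 → J7 → J3 → J5 → J2
Completion times:
  J1: C=3
  J6: C=10
  J4: C=18
  J7: C=35
  J3: C=54
  J5: C=75
  J2: C=98
Sum = 293, n = 7
Mean flow = 293/7
= 41.86


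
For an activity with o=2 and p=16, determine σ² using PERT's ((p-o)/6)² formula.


σ² = ((p - o) / 6)² = (p - o)² / 36
= (16 - 2)² / 36
= 14² / 36
= 196 / 36
= 5.4444


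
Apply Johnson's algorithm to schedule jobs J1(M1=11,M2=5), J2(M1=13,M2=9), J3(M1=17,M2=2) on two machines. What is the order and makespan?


Johnson's rule:
Group 1 (M1≤M2, sort by M1): []
Group 2 (M1>M2, sort desc M2): ['J2', 'J1', 'J3']
Sequence: J2 → J1 → J3
Makespan calculation:
  J2: M1 done=13, M2 done=22
  J1: M1 done=24, M2 done=29
  J3: M1 done=41, M2 done=43
= Sequence: J2 → J1 → J3, Makespan: 43


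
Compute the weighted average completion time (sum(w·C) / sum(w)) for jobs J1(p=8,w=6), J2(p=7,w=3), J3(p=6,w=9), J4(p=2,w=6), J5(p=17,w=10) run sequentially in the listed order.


Completion times:
  J1: C=8, w×C=6×8=48
  J2: C=15, w×C=3×15=45
  J3: C=21, w×C=9×21=189
  J4: C=23, w×C=6×23=138
  J5: C=40, w×C=10×40=400
Sum w×C = 820
Sum w = 34
Weighted avg = 820/34
= 24.12


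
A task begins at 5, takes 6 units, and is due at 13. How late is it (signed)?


Completion = 5 + 6 = 11
Lateness = C - d = 11 - 13
= -2


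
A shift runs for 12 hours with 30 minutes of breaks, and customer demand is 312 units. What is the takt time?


Available = 12×60 - 30 = 690 min
Takt time = 690 / 312
= 2.21 min/unit


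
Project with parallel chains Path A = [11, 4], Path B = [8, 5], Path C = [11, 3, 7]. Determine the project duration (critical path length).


Path A: 11 + 4 = 15
Path B: 8 + 5 = 13
Path C: 11 + 3 + 7 = 21
Critical path = longest = max(15, 13, 21)
= 21 (Path C)


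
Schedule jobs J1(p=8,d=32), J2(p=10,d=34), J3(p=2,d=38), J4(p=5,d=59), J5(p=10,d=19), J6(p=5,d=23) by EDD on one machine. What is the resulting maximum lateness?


EDD order: J5 → J6 → J1 → J2 → J3 → J4
Completion and lateness:
  J5: C=10, d=19, L=10-19=-9
  J6: C=15, d=23, L=15-23=-8
  J1: C=23, d=32, L=23-32=-9
  J2: C=33, d=34, L=33-34=-1
  J3: C=35, d=38, L=35-38=-3
  J4: C=40, d=59, L=40-59=-19
Lmax = max(-9, -8, -9, -1, -3, -19)
= -1


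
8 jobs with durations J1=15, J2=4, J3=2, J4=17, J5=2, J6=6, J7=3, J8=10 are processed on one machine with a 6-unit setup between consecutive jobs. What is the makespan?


Makespan = Σ processing + (n-1) × setup
= (15 + 4 + 2 + 17 + 2 + 6 + 3 + 10) + (8-1)×6
= 59 + 42
= 101 time units


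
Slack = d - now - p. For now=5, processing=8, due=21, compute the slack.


Slack = due - current_time - processing
= 21 - 5 - 8
= 8


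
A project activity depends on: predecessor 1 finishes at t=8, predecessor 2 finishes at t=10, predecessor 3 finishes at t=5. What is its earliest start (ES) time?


ES = max of all predecessor completion times
Predecessors: [8, 10, 5]
ES = max(8, 10, 5)
= 10


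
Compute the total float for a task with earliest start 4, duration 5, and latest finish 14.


EF = ES + duration = 4 + 5 = 9
LS = LF - duration = 14 - 5 = 9
Total Float = LF - EF = 14 - 9
(or LS - ES = 9 - 4)
= 5


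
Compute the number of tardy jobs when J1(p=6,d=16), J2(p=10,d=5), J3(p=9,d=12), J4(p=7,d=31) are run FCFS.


Completion vs due date:
  J1: C=6, d=16 → on time
  J2: C=16, d=5 → TARDY
  J3: C=25, d=12 → TARDY
  J4: C=32, d=31 → TARDY
Tardy jobs: J2, J3, J4
Count = 3


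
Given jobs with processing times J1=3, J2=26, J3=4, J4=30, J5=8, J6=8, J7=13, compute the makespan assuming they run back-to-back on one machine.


Sequential makespan: sum all processing times
= 3 + 26 + 4 + 30 + 8 + 8 + 13
= 92 time units


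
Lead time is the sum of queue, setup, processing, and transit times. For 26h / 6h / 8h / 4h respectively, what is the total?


Lead time = queue + setup + processing + transit
= 26 + 6 + 8 + 4
= 44 hours


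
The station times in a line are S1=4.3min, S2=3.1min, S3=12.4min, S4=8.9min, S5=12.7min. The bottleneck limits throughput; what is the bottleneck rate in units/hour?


Bottleneck = longest station time
Station times: [4.3, 3.1, 12.4, 8.9, 12.7]
Max = 12.7 min
Rate = 60 / 12.7
= 4.72 units/hour (bottleneck: 12.7min)


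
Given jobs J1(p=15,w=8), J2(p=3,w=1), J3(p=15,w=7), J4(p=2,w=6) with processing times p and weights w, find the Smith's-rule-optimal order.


WSPT (Smith's rule): sort by p/w ascending
  J4: p/w = 2/6 = 0.333
  J1: p/w = 15/8 = 1.875
  J3: p/w = 15/7 = 2.143
  J2: p/w = 3/1 = 3.000
Order: J4 → J1 → J3 → J2


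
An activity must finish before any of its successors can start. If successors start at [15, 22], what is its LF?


LF = min of all successor start times
Successors start at: [15, 22]
LF = min(15, 22)
= 15


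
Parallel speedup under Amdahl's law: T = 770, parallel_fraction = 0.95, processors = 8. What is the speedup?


Amdahl's law: T_p = T × ((1-p) + p/N)
= 770 × ((1-0.95) + 0.95/8)
= 770 × (0.05 + 0.1187)
= 770 × 0.1688
= 129.94
Speedup = 770/129.94
= 5.93×


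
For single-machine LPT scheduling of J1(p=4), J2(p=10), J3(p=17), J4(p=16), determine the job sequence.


LPT: sort by longest processing time first
  J3: p=17
  J4: p=16
  J2: p=10
  J1: p=4
Order: J3 → J4 → J2 → J1


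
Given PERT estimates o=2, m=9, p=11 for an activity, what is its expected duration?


te = (o + 4m + p) / 6
= (2 + 4×9 + 11) / 6
= (2 + 36 + 11) / 6
= 49 / 6
= 8.17


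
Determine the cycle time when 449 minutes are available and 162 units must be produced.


Cycle time = available time / demand
= 449 / 162
= 2.77 min/unit


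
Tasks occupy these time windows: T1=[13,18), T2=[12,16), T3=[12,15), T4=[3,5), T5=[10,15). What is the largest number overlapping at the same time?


Check each time point for overlaps:
  t=13: 4 tasks active (T1, T2, T3, T5)
Max concurrent = 4


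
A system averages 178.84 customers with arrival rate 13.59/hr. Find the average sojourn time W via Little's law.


Little's law: L = λW → W = L / λ
= 178.84 / 13.59
= 13.16 hours


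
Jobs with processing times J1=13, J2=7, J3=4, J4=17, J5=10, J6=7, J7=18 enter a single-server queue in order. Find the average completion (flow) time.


Completion times:
  J1: completes at 13
  J2: completes at 20
  J3: completes at 24
  J4: completes at 41
  J5: completes at 51
  J6: completes at 58
  J7: completes at 76
Sum = 283
Average = 283/7
= 40.43


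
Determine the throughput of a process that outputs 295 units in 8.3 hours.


Throughput = units / time
= 295 / 8.3
= 35.5 units/hour


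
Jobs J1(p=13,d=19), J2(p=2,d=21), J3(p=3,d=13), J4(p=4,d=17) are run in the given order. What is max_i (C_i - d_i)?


Lateness per job (L = C - d):
  J1: C=13, d=19, L=-6
  J2: C=15, d=21, L=-6
  J3: C=18, d=13, L=5
  J4: C=22, d=17, L=5
Lmax = max(-6, -6, 5, 5)
= 5


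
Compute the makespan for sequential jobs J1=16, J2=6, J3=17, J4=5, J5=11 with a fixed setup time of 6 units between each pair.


Makespan = Σ processing + (n-1) × setup
= (16 + 6 + 17 + 5 + 11) + (5-1)×6
= 55 + 24
= 79 time units


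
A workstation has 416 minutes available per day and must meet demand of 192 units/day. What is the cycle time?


Cycle time = available time / demand
= 416 / 192
= 2.17 min/unit


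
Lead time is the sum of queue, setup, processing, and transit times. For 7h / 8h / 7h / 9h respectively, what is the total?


Lead time = queue + setup + processing + transit
= 7 + 8 + 7 + 9
= 31 hours


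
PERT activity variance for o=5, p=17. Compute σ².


σ² = ((p - o) / 6)² = (p - o)² / 36
= (17 - 5)² / 36
= 12² / 36
= 144 / 36
= 4.0000


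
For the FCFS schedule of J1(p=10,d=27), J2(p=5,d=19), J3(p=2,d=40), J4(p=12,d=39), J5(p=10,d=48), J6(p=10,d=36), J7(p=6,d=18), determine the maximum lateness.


Lateness per job (L = C - d):
  J1: C=10, d=27, L=-17
  J2: C=15, d=19, L=-4
  J3: C=17, d=40, L=-23
  J4: C=29, d=39, L=-10
  J5: C=39, d=48, L=-9
  J6: C=49, d=36, L=13
  J7: C=55, d=18, L=37
Lmax = max(-17, -4, -23, -10, -9, 13, 37)
= 37


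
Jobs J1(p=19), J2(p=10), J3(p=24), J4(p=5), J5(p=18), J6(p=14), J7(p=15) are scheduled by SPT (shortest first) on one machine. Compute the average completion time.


SPT order: J4 → J2 → J6 → J7 → J5 → J1 → J3
Completion times:
  J4: C=5
  J2: C=15
  J6: C=29
  J7: C=44
  J5: C=62
  J1: C=81
  J3: C=105
Sum = 341, n = 7
Mean flow = 341/7
= 48.71


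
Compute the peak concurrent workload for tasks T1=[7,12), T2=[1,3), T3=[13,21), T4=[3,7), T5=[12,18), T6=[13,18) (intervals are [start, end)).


Check each time point for overlaps:
  t=13: 3 tasks active (T3, T5, T6)
Max concurrent = 3


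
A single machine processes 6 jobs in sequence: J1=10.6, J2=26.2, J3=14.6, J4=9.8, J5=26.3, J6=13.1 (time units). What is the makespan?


Sequential makespan: sum all processing times
= 10.6 + 26.2 + 14.6 + 9.8 + 26.3 + 13.1
= 100.6 time units


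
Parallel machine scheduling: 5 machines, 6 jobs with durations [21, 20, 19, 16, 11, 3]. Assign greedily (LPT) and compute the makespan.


Jobs (LPT sorted): [21, 20, 19, 16, 11, 3]
Machines: 5
  J=21 → Machine 1 (load: 0+21=21)
  J=20 → Machine 2 (load: 0+20=20)
  J=19 → Machine 3 (load: 0+19=19)
  J=16 → Machine 4 (load: 0+16=16)
  J=11 → Machine 5 (load: 0+11=11)
  J=3 → Machine 5 (load: 11+3=14)
Machine loads: [21, 20, 19, 16, 14]
Makespan = max = 21 time units


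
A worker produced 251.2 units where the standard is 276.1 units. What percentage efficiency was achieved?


Efficiency = (actual / standard) × 100
= (251.2 / 276.1) × 100
= 91.0%


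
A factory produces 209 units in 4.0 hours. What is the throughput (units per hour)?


Throughput = units / time
= 209 / 4.0
= 52.2 units/hour


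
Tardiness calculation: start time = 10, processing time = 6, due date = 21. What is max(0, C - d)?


Completion = start + processing = 10 + 6 = 16
Tardiness = max(0, C - d) = max(0, 16 - 21)
= max(0, -5)
= 0


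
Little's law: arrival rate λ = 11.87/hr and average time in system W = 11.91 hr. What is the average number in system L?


Little's law: L = λ × W
= 11.87 × 11.91
= 141.37


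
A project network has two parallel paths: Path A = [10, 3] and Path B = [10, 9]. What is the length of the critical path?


Path A: 10 + 3 = 13
Path B: 10 + 9 = 19
Critical path = longest = max(13, 19)
= 19 (Path B)


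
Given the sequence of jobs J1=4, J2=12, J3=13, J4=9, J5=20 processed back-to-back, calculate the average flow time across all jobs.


Completion times:
  J1: completes at 4
  J2: completes at 16
  J3: completes at 29
  J4: completes at 38
  J5: completes at 58
Sum = 145
Average = 145/5
= 29.00


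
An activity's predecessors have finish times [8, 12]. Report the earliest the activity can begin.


ES = max of all predecessor completion times
Predecessors: [8, 12]
ES = max(8, 12)
= 12


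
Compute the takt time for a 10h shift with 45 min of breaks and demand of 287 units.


Available = 10×60 - 45 = 555 min
Takt time = 555 / 287
= 1.93 min/unit


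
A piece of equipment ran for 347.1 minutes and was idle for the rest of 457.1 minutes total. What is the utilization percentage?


Utilization = busy / total × 100
= 347.1 / 457.1 × 100
= 75.9%


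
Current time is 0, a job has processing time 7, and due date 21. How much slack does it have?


Slack = due - current_time - processing
= 21 - 0 - 7
= 14


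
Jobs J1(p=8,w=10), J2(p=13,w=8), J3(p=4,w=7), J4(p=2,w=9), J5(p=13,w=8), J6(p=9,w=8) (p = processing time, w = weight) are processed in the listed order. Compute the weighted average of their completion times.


Completion times:
  J1: C=8, w×C=10×8=80
  J2: C=21, w×C=8×21=168
  J3: C=25, w×C=7×25=175
  J4: C=27, w×C=9×27=243
  J5: C=40, w×C=8×40=320
  J6: C=49, w×C=8×49=392
Sum w×C = 1378
Sum w = 50
Weighted avg = 1378/50
= 27.56


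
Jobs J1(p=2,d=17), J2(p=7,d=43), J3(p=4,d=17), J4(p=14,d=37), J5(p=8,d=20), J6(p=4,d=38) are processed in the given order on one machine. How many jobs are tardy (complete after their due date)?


Completion vs due date:
  J1: C=2, d=17 → on time
  J2: C=9, d=43 → on time
  J3: C=13, d=17 → on time
  J4: C=27, d=37 → on time
  J5: C=35, d=20 → TARDY
  J6: C=39, d=38 → TARDY
Tardy jobs: J5, J6
Count = 2


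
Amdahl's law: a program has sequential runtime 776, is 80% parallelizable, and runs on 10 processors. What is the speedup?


Amdahl's law: T_p = T × ((1-p) + p/N)
= 776 × ((1-0.8) + 0.8/10)
= 776 × (0.20 + 0.0800)
= 776 × 0.2800
= 217.28
Speedup = 776/217.28
= 3.57×


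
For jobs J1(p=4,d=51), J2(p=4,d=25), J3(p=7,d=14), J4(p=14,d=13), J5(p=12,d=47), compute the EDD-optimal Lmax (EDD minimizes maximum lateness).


EDD order: J4 → J3 → J2 → J5 → J1
Completion and lateness:
  J4: C=14, d=13, L=14-13=1
  J3: C=21, d=14, L=21-14=7
  J2: C=25, d=25, L=25-25=0
  J5: C=37, d=47, L=37-47=-10
  J1: C=41, d=51, L=41-51=-10
Lmax = max(1, 7, 0, -10, -10)
= 7


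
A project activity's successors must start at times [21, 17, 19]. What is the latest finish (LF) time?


LF = min of all successor start times
Successors start at: [21, 17, 19]
LF = min(21, 17, 19)
= 17


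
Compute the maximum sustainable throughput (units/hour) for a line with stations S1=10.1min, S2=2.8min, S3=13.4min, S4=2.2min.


Bottleneck = longest station time
Station times: [10.1, 2.8, 13.4, 2.2]
Max = 13.4 min
Rate = 60 / 13.4
= 4.48 units/hour (bottleneck: 13.4min)


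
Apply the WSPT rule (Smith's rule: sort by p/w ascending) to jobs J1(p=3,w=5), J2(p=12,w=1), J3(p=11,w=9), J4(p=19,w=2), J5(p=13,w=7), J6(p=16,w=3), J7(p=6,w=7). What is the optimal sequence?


WSPT (Smith's rule): sort by p/w ascending
  J1: p/w = 3/5 = 0.600
  J7: p/w = 6/7 = 0.857
  J3: p/w = 11/9 = 1.222
  J5: p/w = 13/7 = 1.857
  J6: p/w = 16/3 = 5.333
  J4: p/w = 19/2 = 9.500
  J2: p/w = 12/1 = 12.000
Order: J1 → J7 → J3 → J5 → J6 → J4 → J2


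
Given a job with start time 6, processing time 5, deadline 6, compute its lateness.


Completion = 6 + 5 = 11
Lateness = C - d = 11 - 6
= 5


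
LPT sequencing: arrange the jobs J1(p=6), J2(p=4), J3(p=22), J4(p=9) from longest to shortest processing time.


LPT: sort by longest processing time first
  J3: p=22
  J4: p=9
  J1: p=6
  J2: p=4
Order: J3 → J4 → J1 → J2


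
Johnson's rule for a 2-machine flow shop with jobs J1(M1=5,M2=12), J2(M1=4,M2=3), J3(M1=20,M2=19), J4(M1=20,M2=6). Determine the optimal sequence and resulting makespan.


Johnson's rule:
Group 1 (M1≤M2, sort by M1): ['J1']
Group 2 (M1>M2, sort desc M2): ['J3', 'J4', 'J2']
Sequence: J1 → J3 → J4 → J2
Makespan calculation:
  J1: M1 done=5, M2 done=17
  J3: M1 done=25, M2 done=44
  J4: M1 done=45, M2 done=51
  J2: M1 done=49, M2 done=54
= Sequence: J1 → J3 → J4 → J2, Makespan: 54


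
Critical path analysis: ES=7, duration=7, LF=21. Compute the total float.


EF = ES + duration = 7 + 7 = 14
LS = LF - duration = 21 - 7 = 14
Total Float = LF - EF = 21 - 14
(or LS - ES = 14 - 7)
= 7


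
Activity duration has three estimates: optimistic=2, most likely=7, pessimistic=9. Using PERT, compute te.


te = (o + 4m + p) / 6
= (2 + 4×7 + 9) / 6
= (2 + 28 + 9) / 6
= 39 / 6
= 6.50


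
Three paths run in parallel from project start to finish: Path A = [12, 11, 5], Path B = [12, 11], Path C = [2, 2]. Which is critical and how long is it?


Path A: 12 + 11 + 5 = 28
Path B: 12 + 11 = 23
Path C: 2 + 2 = 4
Critical path = longest = max(28, 23, 4)
= 28 (Path A)


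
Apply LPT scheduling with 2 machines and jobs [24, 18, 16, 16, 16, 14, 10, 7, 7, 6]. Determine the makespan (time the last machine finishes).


Jobs (LPT sorted): [24, 18, 16, 16, 16, 14, 10, 7, 7, 6]
Machines: 2
  J=24 → Machine 1 (load: 0+24=24)
  J=18 → Machine 2 (load: 0+18=18)
  J=16 → Machine 2 (load: 18+16=34)
  J=16 → Machine 1 (load: 24+16=40)
  J=16 → Machine 2 (load: 34+16=50)
  J=14 → Machine 1 (load: 40+14=54)
  J=10 → Machine 2 (load: 50+10=60)
  J=7 → Machine 1 (load: 54+7=61)
  J=7 → Machine 2 (load: 60+7=67)
  J=6 → Machine 1 (load: 61+6=67)
Machine loads: [67, 67]
Makespan = max = 67 time units


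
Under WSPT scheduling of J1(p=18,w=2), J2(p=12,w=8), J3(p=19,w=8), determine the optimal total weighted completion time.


WSPT order (by p/w): J2 → J3 → J1
  J2: C=12, w·C=8×12=96
  J3: C=31, w·C=8×31=248
  J1: C=49, w·C=2×49=98
Σ w·C = 442
= 442


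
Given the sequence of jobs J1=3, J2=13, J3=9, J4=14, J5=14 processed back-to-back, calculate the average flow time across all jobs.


Completion times:
  J1: completes at 3
  J2: completes at 16
  J3: completes at 25
  J4: completes at 39
  J5: completes at 53
Sum = 136
Average = 136/5
= 27.20


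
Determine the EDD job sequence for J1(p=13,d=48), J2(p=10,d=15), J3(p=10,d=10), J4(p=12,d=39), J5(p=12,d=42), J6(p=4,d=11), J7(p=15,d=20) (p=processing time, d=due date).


EDD: sort by earliest due date
  J3: d=10, p=10
  J6: d=11, p=4
  J2: d=15, p=10
  J7: d=20, p=15
  J4: d=39, p=12
  J5: d=42, p=12
  J1: d=48, p=13
Order: J3 → J6 → J2 → J7 → J4 → J5 → J1


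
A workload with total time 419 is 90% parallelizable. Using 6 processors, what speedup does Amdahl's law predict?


Amdahl's law: T_p = T × ((1-p) + p/N)
= 419 × ((1-0.9) + 0.9/6)
= 419 × (0.10 + 0.1500)
= 419 × 0.2500
= 104.75
Speedup = 419/104.75
= 4.00×


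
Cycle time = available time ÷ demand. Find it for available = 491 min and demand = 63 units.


Cycle time = available time / demand
= 491 / 63
= 7.79 min/unit


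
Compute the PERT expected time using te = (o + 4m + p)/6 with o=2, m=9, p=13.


te = (o + 4m + p) / 6
= (2 + 4×9 + 13) / 6
= (2 + 36 + 13) / 6
= 51 / 6
= 8.50


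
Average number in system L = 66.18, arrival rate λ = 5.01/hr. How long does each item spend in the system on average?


Little's law: L = λW → W = L / λ
= 66.18 / 5.01
= 13.21 hours


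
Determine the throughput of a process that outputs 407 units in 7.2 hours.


Throughput = units / time
= 407 / 7.2
= 56.5 units/hour


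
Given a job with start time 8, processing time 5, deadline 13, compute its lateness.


Completion = 8 + 5 = 13
Lateness = C - d = 13 - 13
= 0


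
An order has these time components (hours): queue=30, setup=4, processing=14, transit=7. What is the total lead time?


Lead time = queue + setup + processing + transit
= 30 + 4 + 14 + 7
= 55 hours


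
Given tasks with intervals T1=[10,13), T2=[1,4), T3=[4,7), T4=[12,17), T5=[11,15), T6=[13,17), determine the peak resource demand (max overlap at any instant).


Check each time point for overlaps:
  t=12: 3 tasks active (T1, T4, T5)
Max concurrent = 3


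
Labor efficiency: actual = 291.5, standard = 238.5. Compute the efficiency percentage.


Efficiency = (actual / standard) × 100
= (291.5 / 238.5) × 100
= 122.2%


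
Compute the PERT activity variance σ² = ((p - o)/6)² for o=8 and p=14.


σ² = ((p - o) / 6)² = (p - o)² / 36
= (14 - 8)² / 36
= 6² / 36
= 36 / 36
= 1.0000


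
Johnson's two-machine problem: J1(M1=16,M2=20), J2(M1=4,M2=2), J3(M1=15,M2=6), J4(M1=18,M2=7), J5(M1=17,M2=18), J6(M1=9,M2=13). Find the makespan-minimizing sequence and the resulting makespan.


Johnson's rule:
Group 1 (M1≤M2, sort by M1): ['J6', 'J1', 'J5']
Group 2 (M1>M2, sort desc M2): ['J4', 'J3', 'J2']
Sequence: J6 → J1 → J5 → J4 → J3 → J2
Makespan calculation:
  J6: M1 done=9, M2 done=22
  J1: M1 done=25, M2 done=45
  J5: M1 done=42, M2 done=63
  J4: M1 done=60, M2 done=70
  J3: M1 done=75, M2 done=81
  J2: M1 done=79, M2 done=83
= Sequence: J6 → J1 → J5 → J4 → J3 → J2, Makespan: 83


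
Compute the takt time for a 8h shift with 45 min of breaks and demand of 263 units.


Available = 8×60 - 45 = 435 min
Takt time = 435 / 263
= 1.65 min/unit


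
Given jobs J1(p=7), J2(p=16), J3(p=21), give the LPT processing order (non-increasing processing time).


LPT: sort by longest processing time first
  J3: p=21
  J2: p=16
  J1: p=7
Order: J3 → J2 → J1


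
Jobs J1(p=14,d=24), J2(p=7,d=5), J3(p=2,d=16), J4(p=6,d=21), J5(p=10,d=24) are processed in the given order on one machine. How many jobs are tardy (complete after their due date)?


Completion vs due date:
  J1: C=14, d=24 → on time
  J2: C=21, d=5 → TARDY
  J3: C=23, d=16 → TARDY
  J4: C=29, d=21 → TARDY
  J5: C=39, d=24 → TARDY
Tardy jobs: J2, J3, J4, J5
Count = 4


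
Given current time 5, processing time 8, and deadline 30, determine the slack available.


Slack = due - current_time - processing
= 30 - 5 - 8
= 17


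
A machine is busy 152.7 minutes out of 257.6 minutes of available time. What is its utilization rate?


Utilization = busy / total × 100
= 152.7 / 257.6 × 100
= 59.3%


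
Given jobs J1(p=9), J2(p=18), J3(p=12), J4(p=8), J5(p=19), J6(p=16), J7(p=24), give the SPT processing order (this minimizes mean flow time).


SPT: sort by shortest processing time
  J4: p=8
  J1: p=9
  J3: p=12
  J6: p=16
  J2: p=18
  J5: p=19
  J7: p=24
Order: J4 → J1 → J3 → J6 → J2 → J5 → J7


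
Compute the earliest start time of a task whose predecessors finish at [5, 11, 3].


ES = max of all predecessor completion times
Predecessors: [5, 11, 3]
ES = max(5, 11, 3)
= 11


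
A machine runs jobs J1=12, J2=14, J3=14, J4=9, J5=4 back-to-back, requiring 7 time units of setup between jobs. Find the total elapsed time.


Makespan = Σ processing + (n-1) × setup
= (12 + 14 + 14 + 9 + 4) + (5-1)×7
= 53 + 28
= 81 time units


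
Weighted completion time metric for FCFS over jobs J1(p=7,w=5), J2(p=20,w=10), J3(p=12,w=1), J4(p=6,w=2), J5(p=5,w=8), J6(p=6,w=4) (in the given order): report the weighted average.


Completion times:
  J1: C=7, w×C=5×7=35
  J2: C=27, w×C=10×27=270
  J3: C=39, w×C=1×39=39
  J4: C=45, w×C=2×45=90
  J5: C=50, w×C=8×50=400
  J6: C=56, w×C=4×56=224
Sum w×C = 1058
Sum w = 30
Weighted avg = 1058/30
= 35.27


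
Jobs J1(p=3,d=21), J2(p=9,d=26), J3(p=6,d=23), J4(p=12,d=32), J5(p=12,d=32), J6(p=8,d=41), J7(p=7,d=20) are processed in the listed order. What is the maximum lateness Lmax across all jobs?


Lateness per job (L = C - d):
  J1: C=3, d=21, L=-18
  J2: C=12, d=26, L=-14
  J3: C=18, d=23, L=-5
  J4: C=30, d=32, L=-2
  J5: C=42, d=32, L=10
  J6: C=50, d=41, L=9
  J7: C=57, d=20, L=37
Lmax = max(-18, -14, -5, -2, 10, 9, 37)
= 37


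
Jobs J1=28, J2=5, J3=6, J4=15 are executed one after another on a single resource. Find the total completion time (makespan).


Sequential makespan: sum all processing times
= 28 + 5 + 6 + 15
= 54 time units


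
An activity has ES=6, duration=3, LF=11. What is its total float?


EF = ES + duration = 6 + 3 = 9
LS = LF - duration = 11 - 3 = 8
Total Float = LF - EF = 11 - 9
(or LS - ES = 8 - 6)
= 2


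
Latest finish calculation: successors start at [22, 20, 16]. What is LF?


LF = min of all successor start times
Successors start at: [22, 20, 16]
LF = min(22, 20, 16)
= 16


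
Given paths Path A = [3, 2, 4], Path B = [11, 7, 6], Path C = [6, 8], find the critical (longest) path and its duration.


Path A: 3 + 2 + 4 = 9
Path B: 11 + 7 + 6 = 24
Path C: 6 + 8 = 14
Critical path = longest = max(9, 24, 14)
= 24 (Path B)


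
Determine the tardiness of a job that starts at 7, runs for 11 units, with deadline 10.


Completion = start + processing = 7 + 11 = 18
Tardiness = max(0, C - d) = max(0, 18 - 10)
= max(0, 8)
= 8


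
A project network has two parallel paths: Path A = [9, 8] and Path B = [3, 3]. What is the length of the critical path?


Path A: 9 + 8 = 17
Path B: 3 + 3 = 6
Critical path = longest = max(17, 6)
= 17 (Path A)


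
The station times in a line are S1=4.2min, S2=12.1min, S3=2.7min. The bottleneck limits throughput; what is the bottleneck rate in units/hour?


Bottleneck = longest station time
Station times: [4.2, 12.1, 2.7]
Max = 12.1 min
Rate = 60 / 12.1
= 4.96 units/hour (bottleneck: 12.1min)


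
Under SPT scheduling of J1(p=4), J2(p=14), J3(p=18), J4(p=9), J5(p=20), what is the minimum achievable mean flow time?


SPT order: J1 → J4 → J2 → J3 → J5
Completion times:
  J1: C=4
  J4: C=13
  J2: C=27
  J3: C=45
  J5: C=65
Sum = 154, n = 5
Mean flow = 154/5
= 30.80


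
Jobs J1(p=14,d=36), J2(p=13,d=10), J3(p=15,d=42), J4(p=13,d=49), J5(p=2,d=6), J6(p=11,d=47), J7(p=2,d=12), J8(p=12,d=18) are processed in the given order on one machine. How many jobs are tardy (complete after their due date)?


Completion vs due date:
  J1: C=14, d=36 → on time
  J2: C=27, d=10 → TARDY
  J3: C=42, d=42 → on time
  J4: C=55, d=49 → TARDY
  J5: C=57, d=6 → TARDY
  J6: C=68, d=47 → TARDY
  J7: C=70, d=12 → TARDY
  J8: C=82, d=18 → TARDY
Tardy jobs: J2, J4, J5, J6, J7, J8
Count = 6


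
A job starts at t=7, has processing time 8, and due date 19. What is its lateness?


Completion = 7 + 8 = 15
Lateness = C - d = 15 - 19
= -4


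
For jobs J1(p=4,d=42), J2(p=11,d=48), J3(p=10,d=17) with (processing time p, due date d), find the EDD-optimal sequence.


EDD: sort by earliest due date
  J3: d=17, p=10
  J1: d=42, p=4
  J2: d=48, p=11
Order: J3 → J1 → J2


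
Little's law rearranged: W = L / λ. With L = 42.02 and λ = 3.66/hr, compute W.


Little's law: L = λW → W = L / λ
= 42.02 / 3.66
= 11.48 hours


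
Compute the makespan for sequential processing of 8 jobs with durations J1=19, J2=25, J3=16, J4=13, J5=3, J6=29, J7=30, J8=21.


Sequential makespan: sum all processing times
= 19 + 25 + 16 + 13 + 3 + 29 + 30 + 21
= 156 time units


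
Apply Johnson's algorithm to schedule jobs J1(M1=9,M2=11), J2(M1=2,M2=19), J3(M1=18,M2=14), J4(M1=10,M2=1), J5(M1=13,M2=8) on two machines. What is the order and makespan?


Johnson's rule:
Group 1 (M1≤M2, sort by M1): ['J2', 'J1']
Group 2 (M1>M2, sort desc M2): ['J3', 'J5', 'J4']
Sequence: J2 → J1 → J3 → J5 → J4
Makespan calculation:
  J2: M1 done=2, M2 done=21
  J1: M1 done=11, M2 done=32
  J3: M1 done=29, M2 done=46
  J5: M1 done=42, M2 done=54
  J4: M1 done=52, M2 done=55
= Sequence: J2 → J1 → J3 → J5 → J4, Makespan: 55


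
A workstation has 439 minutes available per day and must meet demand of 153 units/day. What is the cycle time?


Cycle time = available time / demand
= 439 / 153
= 2.87 min/unit


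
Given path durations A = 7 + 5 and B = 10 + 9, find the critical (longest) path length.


Path A: 7 + 5 = 12
Path B: 10 + 9 = 19
Critical path = longest = max(12, 19)
= 19 (Path B)


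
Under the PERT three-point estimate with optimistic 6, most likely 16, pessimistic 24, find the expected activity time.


te = (o + 4m + p) / 6
= (6 + 4×16 + 24) / 6
= (6 + 64 + 24) / 6
= 94 / 6
= 15.67


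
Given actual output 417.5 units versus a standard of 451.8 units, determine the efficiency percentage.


Efficiency = (actual / standard) × 100
= (417.5 / 451.8) × 100
= 92.4%


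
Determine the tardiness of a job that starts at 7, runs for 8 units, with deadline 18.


Completion = start + processing = 7 + 8 = 15
Tardiness = max(0, C - d) = max(0, 15 - 18)
= max(0, -3)
= 0


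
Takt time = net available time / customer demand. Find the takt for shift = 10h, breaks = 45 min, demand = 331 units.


Available = 10×60 - 45 = 555 min
Takt time = 555 / 331
= 1.68 min/unit


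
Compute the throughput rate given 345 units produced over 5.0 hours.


Throughput = units / time
= 345 / 5.0
= 69.0 units/hour


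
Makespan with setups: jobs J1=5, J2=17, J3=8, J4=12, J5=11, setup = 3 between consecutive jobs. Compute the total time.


Makespan = Σ processing + (n-1) × setup
= (5 + 17 + 8 + 12 + 11) + (5-1)×3
= 53 + 12
= 65 time units


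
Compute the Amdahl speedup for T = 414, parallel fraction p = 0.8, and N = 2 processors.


Amdahl's law: T_p = T × ((1-p) + p/N)
= 414 × ((1-0.8) + 0.8/2)
= 414 × (0.20 + 0.4000)
= 414 × 0.6000
= 248.40
Speedup = 414/248.40
= 1.67×


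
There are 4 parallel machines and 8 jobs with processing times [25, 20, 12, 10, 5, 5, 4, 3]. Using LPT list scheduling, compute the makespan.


Jobs (LPT sorted): [25, 20, 12, 10, 5, 5, 4, 3]
Machines: 4
  J=25 → Machine 1 (load: 0+25=25)
  J=20 → Machine 2 (load: 0+20=20)
  J=12 → Machine 3 (load: 0+12=12)
  J=10 → Machine 4 (load: 0+10=10)
  J=5 → Machine 4 (load: 10+5=15)
  J=5 → Machine 3 (load: 12+5=17)
  J=4 → Machine 4 (load: 15+4=19)
  J=3 → Machine 3 (load: 17+3=20)
Machine loads: [25, 20, 20, 19]
Makespan = max = 25 time units


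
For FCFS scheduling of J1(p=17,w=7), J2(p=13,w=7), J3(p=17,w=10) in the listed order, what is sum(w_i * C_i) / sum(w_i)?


Completion times:
  J1: C=17, w×C=7×17=119
  J2: C=30, w×C=7×30=210
  J3: C=47, w×C=10×47=470
Sum w×C = 799
Sum w = 24
Weighted avg = 799/24
= 33.29


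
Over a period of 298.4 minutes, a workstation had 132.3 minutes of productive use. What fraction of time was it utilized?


Utilization = busy / total × 100
= 132.3 / 298.4 × 100
= 44.3%


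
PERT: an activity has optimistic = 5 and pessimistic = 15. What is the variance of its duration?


σ² = ((p - o) / 6)² = (p - o)² / 36
= (15 - 5)² / 36
= 10² / 36
= 100 / 36
= 2.7778


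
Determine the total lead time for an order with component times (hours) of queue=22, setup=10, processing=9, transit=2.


Lead time = queue + setup + processing + transit
= 22 + 10 + 9 + 2
= 43 hours


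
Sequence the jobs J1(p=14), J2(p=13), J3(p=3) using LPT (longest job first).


LPT: sort by longest processing time first
  J1: p=14
  J2: p=13
  J3: p=3
Order: J1 → J2 → J3


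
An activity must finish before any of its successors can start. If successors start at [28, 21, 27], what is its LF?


LF = min of all successor start times
Successors start at: [28, 21, 27]
LF = min(28, 21, 27)
= 21


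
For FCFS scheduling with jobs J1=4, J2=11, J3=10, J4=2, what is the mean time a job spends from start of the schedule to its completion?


Completion times:
  J1: completes at 4
  J2: completes at 15
  J3: completes at 25
  J4: completes at 27
Sum = 71
Average = 71/4
= 17.75


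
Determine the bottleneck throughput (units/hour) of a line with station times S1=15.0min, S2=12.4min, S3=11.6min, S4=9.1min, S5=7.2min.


Bottleneck = longest station time
Station times: [15.0, 12.4, 11.6, 9.1, 7.2]
Max = 15.0 min
Rate = 60 / 15.0
= 4.00 units/hour (bottleneck: 15.0min)


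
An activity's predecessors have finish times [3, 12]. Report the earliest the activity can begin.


ES = max of all predecessor completion times
Predecessors: [3, 12]
ES = max(3, 12)
= 12


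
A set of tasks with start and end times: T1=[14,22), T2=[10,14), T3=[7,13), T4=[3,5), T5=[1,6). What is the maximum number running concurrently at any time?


Check each time point for overlaps:
  t=3: 2 tasks active (T4, T5)
Max concurrent = 2


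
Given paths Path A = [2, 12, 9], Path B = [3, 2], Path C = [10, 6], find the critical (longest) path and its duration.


Path A: 2 + 12 + 9 = 23
Path B: 3 + 2 = 5
Path C: 10 + 6 = 16
Critical path = longest = max(23, 5, 16)
= 23 (Path A)


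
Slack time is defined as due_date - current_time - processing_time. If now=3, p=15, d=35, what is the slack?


Slack = due - current_time - processing
= 35 - 3 - 15
= 17


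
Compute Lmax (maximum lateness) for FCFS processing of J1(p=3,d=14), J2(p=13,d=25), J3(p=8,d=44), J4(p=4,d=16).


Lateness per job (L = C - d):
  J1: C=3, d=14, L=-11
  J2: C=16, d=25, L=-9
  J3: C=24, d=44, L=-20
  J4: C=28, d=16, L=12
Lmax = max(-11, -9, -20, 12)
= 12


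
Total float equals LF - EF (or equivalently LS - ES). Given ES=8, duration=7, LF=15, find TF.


EF = ES + duration = 8 + 7 = 15
LS = LF - duration = 15 - 7 = 8
Total Float = LF - EF = 15 - 15
(or LS - ES = 8 - 8)
= 0


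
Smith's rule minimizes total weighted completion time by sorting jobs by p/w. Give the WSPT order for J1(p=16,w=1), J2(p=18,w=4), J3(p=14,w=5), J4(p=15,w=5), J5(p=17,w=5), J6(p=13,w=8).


WSPT (Smith's rule): sort by p/w ascending
  J6: p/w = 13/8 = 1.625
  J3: p/w = 14/5 = 2.800
  J4: p/w = 15/5 = 3.000
  J5: p/w = 17/5 = 3.400
  J2: p/w = 18/4 = 4.500
  J1: p/w = 16/1 = 16.000
Order: J6 → J3 → J4 → J5 → J2 → J1
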